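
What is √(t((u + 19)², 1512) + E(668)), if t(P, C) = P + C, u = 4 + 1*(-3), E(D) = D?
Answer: 2*√645 ≈ 50.794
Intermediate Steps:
u = 1 (u = 4 - 3 = 1)
t(P, C) = C + P
√(t((u + 19)², 1512) + E(668)) = √((1512 + (1 + 19)²) + 668) = √((1512 + 20²) + 668) = √((1512 + 400) + 668) = √(1912 + 668) = √2580 = 2*√645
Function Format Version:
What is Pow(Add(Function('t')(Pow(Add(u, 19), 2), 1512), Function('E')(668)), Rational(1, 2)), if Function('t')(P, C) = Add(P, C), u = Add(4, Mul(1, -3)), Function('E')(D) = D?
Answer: Mul(2, Pow(645, Rational(1, 2))) ≈ 50.794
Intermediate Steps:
u = 1 (u = Add(4, -3) = 1)
Function('t')(P, C) = Add(C, P)
Pow(Add(Function('t')(Pow(Add(u, 19), 2), 1512), Function('E')(668)), Rational(1, 2)) = Pow(Add(Add(1512, Pow(Add(1, 19), 2)), 668), Rational(1, 2)) = Pow(Add(Add(1512, Pow(20, 2)), 668), Rational(1, 2)) = Pow(Add(Add(1512, 400), 668), Rational(1, 2)) = Pow(Add(1912, 668), Rational(1, 2)) = Pow(2580, Rational(1, 2)) = Mul(2, Pow(645, Rational(1, 2)))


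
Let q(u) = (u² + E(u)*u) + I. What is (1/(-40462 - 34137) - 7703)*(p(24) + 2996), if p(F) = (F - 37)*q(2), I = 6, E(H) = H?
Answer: -231003711396/10657 ≈ -2.1676e+7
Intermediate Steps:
q(u) = 6 + 2*u² (q(u) = (u² + u*u) + 6 = (u² + u²) + 6 = 2*u² + 6 = 6 + 2*u²)
p(F) = -518 + 14*F (p(F) = (F - 37)*(6 + 2*2²) = (-37 + F)*(6 + 2*4) = (-37 + F)*(6 + 8) = (-37 + F)*14 = -518 + 14*F)
(1/(-40462 - 34137) - 7703)*(p(24) + 2996) = (1/(-40462 - 34137) - 7703)*((-518 + 14*24) + 2996) = (1/(-74599) - 7703)*((-518 + 336) + 2996) = (-1/74599 - 7703)*(-182 + 2996) = -574636098/74599*2814 = -231003711396/10657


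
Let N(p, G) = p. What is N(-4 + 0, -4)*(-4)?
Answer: 16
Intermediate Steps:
N(-4 + 0, -4)*(-4) = (-4 + 0)*(-4) = -4*(-4) = 16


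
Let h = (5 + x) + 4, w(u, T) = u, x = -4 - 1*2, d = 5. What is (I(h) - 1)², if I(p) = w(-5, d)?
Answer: 36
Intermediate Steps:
x = -6 (x = -4 - 2 = -6)
h = 3 (h = (5 - 6) + 4 = -1 + 4 = 3)
I(p) = -5
(I(h) - 1)² = (-5 - 1)² = (-6)² = 36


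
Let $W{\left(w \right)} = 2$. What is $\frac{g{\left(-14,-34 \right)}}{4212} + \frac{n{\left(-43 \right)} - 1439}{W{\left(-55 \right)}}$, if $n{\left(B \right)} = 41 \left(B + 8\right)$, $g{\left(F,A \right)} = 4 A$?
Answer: $- \frac{1513195}{1053} \approx -1437.0$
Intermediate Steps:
$n{\left(B \right)} = 328 + 41 B$ ($n{\left(B \right)} = 41 \left(8 + B\right) = 328 + 41 B$)
$\frac{g{\left(-14,-34 \right)}}{4212} + \frac{n{\left(-43 \right)} - 1439}{W{\left(-55 \right)}} = \frac{4 \left(-34\right)}{4212} + \frac{\left(328 + 41 \left(-43\right)\right) - 1439}{2} = \left(-136\right) \frac{1}{4212} + \left(\left(328 - 1763\right) - 1439\right) \frac{1}{2} = - \frac{34}{1053} + \left(-1435 - 1439\right) \frac{1}{2} = - \frac{34}{1053} - 1437 = - \frac{1513195}{1053}$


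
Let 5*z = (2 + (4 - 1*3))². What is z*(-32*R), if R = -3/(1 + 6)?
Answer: 864/35 ≈ 24.686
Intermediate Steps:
R = -3/7 ≈ -0.42857
z = 9/5 (z = (2 + (4 - 1*3))²/5 = (2 + (4 - 3))²/5 = (2 + 1)²/5 = (⅕)*3² = (⅕)*9 = 9/5 ≈ 1.8000)
z*(-32*R) = 9*(-32*(-3/7))/5 = (9/5)*(96/7) = 864/35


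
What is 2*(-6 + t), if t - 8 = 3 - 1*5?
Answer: 0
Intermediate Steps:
t = 6 (t = 8 + (3 - 1*5) = 8 + (3 - 5) = 8 - 2 = 6)
2*(-6 + t) = 2*(-6 + 6) = 2*0 = 0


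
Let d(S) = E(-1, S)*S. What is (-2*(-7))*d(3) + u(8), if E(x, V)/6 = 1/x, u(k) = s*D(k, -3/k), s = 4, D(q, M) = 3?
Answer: -240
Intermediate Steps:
u(k) = 12 (u(k) = 4*3 = 12)
E(x, V) = 6/x
d(S) = -6*S (d(S) = (6/(-1))*S = (6*(-1))*S = -6*S)
(-2*(-7))*d(3) + u(8) = (-2*(-7))*(-6*3) + 12 = 14*(-18) + 12 = -252 + 12 = -240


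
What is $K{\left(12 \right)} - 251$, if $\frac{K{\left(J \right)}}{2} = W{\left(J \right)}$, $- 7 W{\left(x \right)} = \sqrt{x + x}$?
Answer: $-251 - \frac{4 \sqrt{6}}{7} \approx -252.4$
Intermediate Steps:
$W{\left(x \right)} = - \frac{\sqrt{2} \sqrt{x}}{7}$ ($W{\left(x \right)} = - \frac{\sqrt{x + x}}{7} = - \frac{\sqrt{2 x}}{7} = - \frac{\sqrt{2} \sqrt{x}}{7}$)
$K{\left(J \right)} = - \frac{2 \sqrt{2} \sqrt{J}}{7}$ ($K{\left(J \right)} = 2 \left(- \frac{\sqrt{2} \sqrt{J}}{7}\right) = - \frac{2 \sqrt{2} \sqrt{J}}{7}$)
$K{\left(12 \right)} - 251 = - \frac{2 \sqrt{2} \sqrt{12}}{7} - 251 = - \frac{2 \sqrt{2} \cdot 2 \sqrt{3}}{7} - 251 = - \frac{4 \sqrt{6}}{7} - 251 = -251 - \frac{4 \sqrt{6}}{7}$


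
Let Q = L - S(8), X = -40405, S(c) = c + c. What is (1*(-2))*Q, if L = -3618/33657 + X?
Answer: 906968810/11219 ≈ 80842.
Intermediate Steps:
S(c) = 2*c
L = -453304901/11219 (L = -3618/33657 - 40405 = -3618*1/33657 - 40405 = -1206/11219 - 40405 = -453304901/11219 ≈ -40405.)
Q = -453484405/11219 (Q = -453304901/11219 - 2*8 = -453304901/11219 - 1*16 = -453304901/11219 - 16 = -453484405/11219 ≈ -40421.)
(1*(-2))*Q = (1*(-2))*(-453484405/11219) = -2*(-453484405/11219) = 906968810/11219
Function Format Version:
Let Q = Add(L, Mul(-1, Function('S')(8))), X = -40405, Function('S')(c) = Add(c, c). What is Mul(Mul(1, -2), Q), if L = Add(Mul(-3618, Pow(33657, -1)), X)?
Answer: Rational(906968810, 11219) ≈ 80842.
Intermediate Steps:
Function('S')(c) = Mul(2, c)
L = Rational(-453304901, 11219) (L = Add(Mul(-3618, Pow(33657, -1)), -40405) = Add(Mul(-3618, Rational(1, 33657)), -40405) = Add(Rational(-1206, 11219), -40405) = Rational(-453304901, 11219) ≈ -40405.)
Q = Rational(-453484405, 11219) (Q = Add(Rational(-453304901, 11219), Mul(-1, Mul(2, 8))) = Add(Rational(-453304901, 11219), Mul(-1, 16)) = Add(Rational(-453304901, 11219), -16) = Rational(-453484405, 11219) ≈ -40421.)
Mul(Mul(1, -2), Q) = Mul(Mul(1, -2), Rational(-453484405, 11219)) = Mul(-2, Rational(-453484405, 11219)) = Rational(906968810, 11219)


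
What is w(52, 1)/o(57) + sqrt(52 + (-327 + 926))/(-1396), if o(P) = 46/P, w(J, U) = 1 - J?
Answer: -2907/46 - sqrt(651)/1396 ≈ -63.214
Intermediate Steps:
w(52, 1)/o(57) + sqrt(52 + (-327 + 926))/(-1396) = (1 - 1*52)/((46/57)) + sqrt(52 + (-327 + 926))/(-1396) = (1 - 52)/((46*(1/57))) + sqrt(52 + 599)*(-1/1396) = -51/46/57 + sqrt(651)*(-1/1396) = -51*57/46 - sqrt(651)/1396 = -2907/46 - sqrt(651)/1396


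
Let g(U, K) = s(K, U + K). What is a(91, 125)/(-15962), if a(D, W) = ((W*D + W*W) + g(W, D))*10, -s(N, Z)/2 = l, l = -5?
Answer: -135050/7981 ≈ -16.921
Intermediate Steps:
s(N, Z) = 10 (s(N, Z) = -2*(-5) = 10)
g(U, K) = 10
a(D, W) = 100 + 10*W² + 10*D*W (a(D, W) = ((W*D + W*W) + 10)*10 = ((D*W + W²) + 10)*10 = ((W² + D*W) + 10)*10 = (10 + W² + D*W)*10 = 100 + 10*W² + 10*D*W)
a(91, 125)/(-15962) = (100 + 10*125² + 10*91*125)/(-15962) = (100 + 10*15625 + 113750)*(-1/15962) = (100 + 156250 + 113750)*(-1/15962) = 270100*(-1/15962) = -135050/7981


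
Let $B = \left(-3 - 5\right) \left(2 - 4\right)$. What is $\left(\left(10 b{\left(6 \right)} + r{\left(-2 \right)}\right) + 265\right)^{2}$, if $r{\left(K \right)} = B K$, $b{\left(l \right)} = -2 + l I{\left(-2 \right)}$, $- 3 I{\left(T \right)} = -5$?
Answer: $97969$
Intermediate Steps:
$B = 16$ ($B = \left(-8\right) \left(-2\right) = 16$)
$I{\left(T \right)} = \frac{5}{3}$ ($I{\left(T \right)} = \left(- \frac{1}{3}\right) \left(-5\right) = \frac{5}{3}$)
$b{\left(l \right)} = -2 + \frac{5 l}{3}$ ($b{\left(l \right)} = -2 + l \frac{5}{3} = -2 + \frac{5 l}{3}$)
$r{\left(K \right)} = 16 K$
$\left(\left(10 b{\left(6 \right)} + r{\left(-2 \right)}\right) + 265\right)^{2} = \left(\left(10 \left(-2 + \frac{5}{3} \cdot 6\right) + 16 \left(-2\right)\right) + 265\right)^{2} = \left(\left(10 \left(-2 + 10\right) - 32\right) + 265\right)^{2} = \left(\left(10 \cdot 8 - 32\right) + 265\right)^{2} = \left(\left(80 - 32\right) + 265\right)^{2} = \left(48 + 265\right)^{2} = 313^{2} = 97969$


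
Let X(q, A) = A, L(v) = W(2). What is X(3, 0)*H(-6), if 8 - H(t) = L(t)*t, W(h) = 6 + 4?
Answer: 0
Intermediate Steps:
W(h) = 10
L(v) = 10
H(t) = 8 - 10*t
X(3, 0)*H(-6) = 0*(8 - 10*(-6)) = 0*(8 + 60) = 0*68 = 0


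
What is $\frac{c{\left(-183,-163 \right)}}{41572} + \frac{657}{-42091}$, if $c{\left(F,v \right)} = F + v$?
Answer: $- \frac{20938145}{874903526} \approx -0.023932$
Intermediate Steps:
$\frac{c{\left(-183,-163 \right)}}{41572} + \frac{657}{-42091} = \frac{-183 - 163}{41572} + \frac{657}{-42091} = \left(-346\right) \frac{1}{41572} + 657 \left(- \frac{1}{42091}\right) = - \frac{173}{20786} - \frac{657}{42091} = - \frac{20938145}{874903526}$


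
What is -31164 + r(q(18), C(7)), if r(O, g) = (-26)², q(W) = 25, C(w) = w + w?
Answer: -30488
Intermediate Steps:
C(w) = 2*w
r(O, g) = 676
-31164 + r(q(18), C(7)) = -31164 + 676 = -30488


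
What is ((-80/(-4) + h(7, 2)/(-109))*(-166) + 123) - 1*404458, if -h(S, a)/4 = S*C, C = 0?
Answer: -407655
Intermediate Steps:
h(S, a) = 0 (h(S, a) = -4*S*0 = -4*0 = 0)
((-80/(-4) + h(7, 2)/(-109))*(-166) + 123) - 1*404458 = ((-80/(-4) + 0/(-109))*(-166) + 123) - 1*404458 = ((-80*(-¼) + 0*(-1/109))*(-166) + 123) - 404458 = ((20 + 0)*(-166) + 123) - 404458 = (20*(-166) + 123) - 404458 = (-3320 + 123) - 404458 = -3197 - 404458 = -407655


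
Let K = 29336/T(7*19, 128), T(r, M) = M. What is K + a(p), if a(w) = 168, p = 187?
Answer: 6355/16 ≈ 397.19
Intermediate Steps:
K = 3667/16 (K = 29336/128 = 29336*(1/128) = 3667/16 ≈ 229.19)
K + a(p) = 3667/16 + 168 = 6355/16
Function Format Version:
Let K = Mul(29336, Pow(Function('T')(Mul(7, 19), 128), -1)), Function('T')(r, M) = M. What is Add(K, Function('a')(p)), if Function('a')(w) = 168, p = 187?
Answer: Rational(6355, 16) ≈ 397.19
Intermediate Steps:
K = Rational(3667, 16) (K = Mul(29336, Pow(128, -1)) = Mul(29336, Rational(1, 128)) = Rational(3667, 16) ≈ 229.19)
Add(K, Function('a')(p)) = Add(Rational(3667, 16), 168) = Rational(6355, 16)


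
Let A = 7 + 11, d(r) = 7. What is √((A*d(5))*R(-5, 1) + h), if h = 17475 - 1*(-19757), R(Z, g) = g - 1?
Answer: 4*√2327 ≈ 192.96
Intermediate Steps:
A = 18
R(Z, g) = -1 + g
h = 37232 (h = 17475 + 19757 = 37232)
√((A*d(5))*R(-5, 1) + h) = √((18*7)*(-1 + 1) + 37232) = √(126*0 + 37232) = √(0 + 37232) = √37232 = 4*√2327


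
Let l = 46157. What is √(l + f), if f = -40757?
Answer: 30*√6 ≈ 73.485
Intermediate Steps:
√(l + f) = √(46157 - 40757) = √5400 = 30*√6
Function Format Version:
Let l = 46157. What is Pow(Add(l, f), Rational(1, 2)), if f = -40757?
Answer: Mul(30, Pow(6, Rational(1, 2))) ≈ 73.485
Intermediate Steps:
Pow(Add(l, f), Rational(1, 2)) = Pow(Add(46157, -40757), Rational(1, 2)) = Pow(5400, Rational(1, 2)) = Mul(30, Pow(6, Rational(1, 2)))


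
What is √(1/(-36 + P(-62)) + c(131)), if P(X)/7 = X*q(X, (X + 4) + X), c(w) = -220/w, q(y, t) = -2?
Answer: I*√311494027/13624 ≈ 1.2954*I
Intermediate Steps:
P(X) = -14*X (P(X) = 7*(X*(-2)) = 7*(-2*X) = -14*X)
√(1/(-36 + P(-62)) + c(131)) = √(1/(-36 - 14*(-62)) - 220/131) = √(1/(-36 + 868) - 220*1/131) = √(1/832 - 220/131) = √(-182909/108992) = I*√311494027/13624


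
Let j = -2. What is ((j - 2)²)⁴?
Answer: 65536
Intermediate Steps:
((j - 2)²)⁴ = ((-2 - 2)²)⁴ = ((-4)²)⁴ = 16⁴ = 65536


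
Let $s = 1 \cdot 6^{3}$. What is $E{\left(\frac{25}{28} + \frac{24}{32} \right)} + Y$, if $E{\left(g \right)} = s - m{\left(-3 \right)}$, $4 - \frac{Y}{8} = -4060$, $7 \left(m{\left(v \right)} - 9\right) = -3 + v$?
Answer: $\frac{229039}{7} \approx 32720.0$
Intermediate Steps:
$m{\left(v \right)} = \frac{60}{7} + \frac{v}{7}$ ($m{\left(v \right)} = 9 + \frac{-3 + v}{7} = 9 + \left(- \frac{3}{7} + \frac{v}{7}\right) = \frac{60}{7} + \frac{v}{7}$)
$s = 216$ ($s = 1 \cdot 216 = 216$)
$Y = 32512$ ($Y = 32 - -32480 = 32 + 32480 = 32512$)
$E{\left(g \right)} = \frac{1455}{7}$ ($E{\left(g \right)} = 216 - \left(\frac{60}{7} + \frac{1}{7} \left(-3\right)\right) = 216 - \left(\frac{60}{7} - \frac{3}{7}\right) = 216 - \frac{57}{7} = \frac{1455}{7}$)
$E{\left(\frac{25}{28} + \frac{24}{32} \right)} + Y = \frac{1455}{7} + 32512 = \frac{229039}{7}$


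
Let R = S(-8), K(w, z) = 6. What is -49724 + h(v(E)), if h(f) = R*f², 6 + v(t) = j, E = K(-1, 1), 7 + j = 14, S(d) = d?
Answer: -49732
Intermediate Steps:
j = 7 (j = -7 + 14 = 7)
R = -8
E = 6
v(t) = 1 (v(t) = -6 + 7 = 1)
h(f) = -8*f²
-49724 + h(v(E)) = -49724 - 8*1² = -49724 - 8*1 = -49724 - 8 = -49732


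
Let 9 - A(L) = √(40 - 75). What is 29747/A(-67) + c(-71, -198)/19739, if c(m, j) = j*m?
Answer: 5286215025/2289724 + 29747*I*√35/116 ≈ 2308.7 + 1517.1*I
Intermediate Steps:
A(L) = 9 - I*√35 (A(L) = 9 - √(40 - 75) = 9 - √(-35) = 9 - I*√35)
29747/A(-67) + c(-71, -198)/19739 = 29747/(9 - I*√35) - 198*(-71)/19739 = 29747/(9 - I*√35) + 14058*(1/19739) = 29747/(9 - I*√35) + 14058/19739 = 14058/19739 + 29747/(9 - I*√35)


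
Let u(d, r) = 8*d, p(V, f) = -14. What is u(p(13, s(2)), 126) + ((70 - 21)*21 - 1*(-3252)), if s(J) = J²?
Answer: 4169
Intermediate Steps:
u(p(13, s(2)), 126) + ((70 - 21)*21 - 1*(-3252)) = 8*(-14) + ((70 - 21)*21 - 1*(-3252)) = -112 + (49*21 + 3252) = -112 + (1029 + 3252) = -112 + 4281 = 4169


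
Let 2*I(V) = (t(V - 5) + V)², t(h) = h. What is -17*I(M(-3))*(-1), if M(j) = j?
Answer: 2057/2 ≈ 1028.5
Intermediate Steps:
I(V) = (-5 + 2*V)²/2 (I(V) = ((V - 5) + V)²/2 = ((-5 + V) + V)²/2 = (-5 + 2*V)²/2)
-17*I(M(-3))*(-1) = -17*(-5 + 2*(-3))²/2*(-1) = -17*(-5 - 6)²/2*(-1) = -17*(-11)²/2*(-1) = -17*121/2*(-1) = -2057/2*(-1) = 2057/2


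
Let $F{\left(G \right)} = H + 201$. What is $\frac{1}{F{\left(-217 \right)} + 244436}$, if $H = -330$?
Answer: $\frac{1}{244307} \approx 4.0932 \cdot 10^{-6}$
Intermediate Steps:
$F{\left(G \right)} = -129$ ($F{\left(G \right)} = -330 + 201 = -129$)
$\frac{1}{F{\left(-217 \right)} + 244436} = \frac{1}{-129 + 244436} = \frac{1}{244307}$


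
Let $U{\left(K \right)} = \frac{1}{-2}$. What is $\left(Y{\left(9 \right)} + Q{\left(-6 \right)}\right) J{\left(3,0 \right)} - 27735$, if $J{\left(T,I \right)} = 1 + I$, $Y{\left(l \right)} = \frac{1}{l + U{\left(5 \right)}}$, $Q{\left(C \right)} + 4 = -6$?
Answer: $- \frac{471663}{17} \approx -27745.0$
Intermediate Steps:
$U{\left(K \right)} = - \frac{1}{2}$
$Q{\left(C \right)} = -10$ ($Q{\left(C \right)} = -4 - 6 = -10$)
$Y{\left(l \right)} = \frac{1}{- \frac{1}{2} + l}$ ($Y{\left(l \right)} = \frac{1}{l - \frac{1}{2}} = \frac{1}{- \frac{1}{2} + l}$)
$\left(Y{\left(9 \right)} + Q{\left(-6 \right)}\right) J{\left(3,0 \right)} - 27735 = \left(\frac{2}{-1 + 2 \cdot 9} - 10\right) \left(1 + 0\right) - 27735 = \left(\frac{2}{-1 + 18} - 10\right) 1 - 27735 = \left(\frac{2}{17} - 10\right) 1 - 27735 = \left(- \frac{168}{17}\right) 1 - 27735 = - \frac{168}{17} - 27735 = - \frac{471663}{17}$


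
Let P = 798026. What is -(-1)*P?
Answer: 798026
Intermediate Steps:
-(-1)*P = -(-1)*798026 = -1*(-798026) = 798026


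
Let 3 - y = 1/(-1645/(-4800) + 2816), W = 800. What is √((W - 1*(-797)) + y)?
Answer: 8*√182748314662690/2703689 ≈ 40.000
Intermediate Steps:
y = 8110107/2703689 (y = 3 - 1/(-1645/(-4800) + 2816) = 3 - 1/(-1645*(-1/4800) + 2816) = 3 - 1/(329/960 + 2816) = 3 - 1/2703689/960 = 3 - 1*960/2703689 = 3 - 960/2703689 = 8110107/2703689 ≈ 2.9996)
√((W - 1*(-797)) + y) = √((800 - 1*(-797)) + 8110107/2703689) = √((800 + 797) + 8110107/2703689) = √(1597 + 8110107/2703689) = √(4325901440/2703689) = 8*√182748314662690/2703689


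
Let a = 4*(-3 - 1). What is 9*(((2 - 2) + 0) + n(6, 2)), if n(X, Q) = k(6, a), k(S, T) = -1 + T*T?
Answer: 2295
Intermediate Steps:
a = -16 (a = 4*(-4) = -16)
k(S, T) = -1 + T²
n(X, Q) = 255 (n(X, Q) = -1 + (-16)² = -1 + 256 = 255)
9*(((2 - 2) + 0) + n(6, 2)) = 9*(((2 - 2) + 0) + 255) = 9*((0 + 0) + 255) = 9*(0 + 255) = 9*255 = 2295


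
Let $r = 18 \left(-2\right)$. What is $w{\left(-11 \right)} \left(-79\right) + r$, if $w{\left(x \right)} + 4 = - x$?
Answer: $-589$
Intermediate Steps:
$r = -36$
$w{\left(x \right)} = -4 - x$
$w{\left(-11 \right)} \left(-79\right) + r = \left(-4 - -11\right) \left(-79\right) - 36 = \left(-4 + 11\right) \left(-79\right) - 36 = 7 \left(-79\right) - 36 = -553 - 36 = -589$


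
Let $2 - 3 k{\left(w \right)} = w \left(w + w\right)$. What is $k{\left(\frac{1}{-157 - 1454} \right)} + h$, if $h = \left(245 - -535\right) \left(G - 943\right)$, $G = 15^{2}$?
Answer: $- \frac{4360445527880}{7785963} \approx -5.6004 \cdot 10^{5}$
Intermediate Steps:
$G = 225$
$h = -560040$ ($h = \left(245 - -535\right) \left(225 - 943\right) = \left(245 + 535\right) \left(-718\right) = 780 \left(-718\right) = -560040$)
$k{\left(w \right)} = \frac{2}{3} - \frac{2 w^{2}}{3}$ ($k{\left(w \right)} = \frac{2}{3} - \frac{w \left(w + w\right)}{3} = \frac{2}{3} - \frac{w 2 w}{3} = \frac{2}{3} - \frac{2 w^{2}}{3}$)
$k{\left(\frac{1}{-157 - 1454} \right)} + h = \left(\frac{2}{3} - \frac{2 \left(\frac{1}{-157 - 1454}\right)^{2}}{3}\right) - 560040 = \left(\frac{2}{3} - \frac{2 \left(\frac{1}{-1611}\right)^{2}}{3}\right) - 560040 = \left(\frac{2}{3} - \frac{2 \left(- \frac{1}{1611}\right)^{2}}{3}\right) - 560040 = \left(\frac{2}{3} - \frac{2}{7785963}\right) - 560040 = \frac{5190640}{7785963} - 560040 = - \frac{4360445527880}{7785963}$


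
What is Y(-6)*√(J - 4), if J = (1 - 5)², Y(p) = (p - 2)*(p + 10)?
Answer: -64*√3 ≈ -110.85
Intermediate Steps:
Y(p) = (-2 + p)*(10 + p)
J = 16 (J = (-4)² = 16)
Y(-6)*√(J - 4) = (-20 + (-6)² + 8*(-6))*√(16 - 4) = (-20 + 36 - 48)*√12 = -64*√3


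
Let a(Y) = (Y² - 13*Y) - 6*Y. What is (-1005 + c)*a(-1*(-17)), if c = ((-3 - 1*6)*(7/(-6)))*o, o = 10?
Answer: 30600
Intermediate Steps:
a(Y) = Y² - 19*Y
c = 105 (c = ((-3 - 1*6)*(7/(-6)))*10 = ((-3 - 6)*(7*(-⅙)))*10 = -9*(-7/6)*10 = (21/2)*10 = 105)
(-1005 + c)*a(-1*(-17)) = (-1005 + 105)*((-1*(-17))*(-19 - 1*(-17))) = -15300*(-19 + 17) = -15300*(-2) = -900*(-34) = 30600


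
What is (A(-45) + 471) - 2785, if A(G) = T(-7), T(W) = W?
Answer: -2321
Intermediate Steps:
A(G) = -7
(A(-45) + 471) - 2785 = (-7 + 471) - 2785 = 464 - 2785 = -2321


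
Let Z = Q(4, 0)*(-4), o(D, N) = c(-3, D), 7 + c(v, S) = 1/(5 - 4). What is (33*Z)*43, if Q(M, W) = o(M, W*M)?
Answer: 34056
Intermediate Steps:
c(v, S) = -6 (c(v, S) = -7 + 1/(5 - 4) = -7 + 1/1 = -7 + 1 = -6)
o(D, N) = -6
Q(M, W) = -6
Z = 24 (Z = -6*(-4) = 24)
(33*Z)*43 = (33*24)*43 = 792*43 = 34056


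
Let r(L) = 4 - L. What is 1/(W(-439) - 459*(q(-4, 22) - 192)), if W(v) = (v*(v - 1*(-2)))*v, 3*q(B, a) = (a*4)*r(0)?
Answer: -1/84184805 ≈ -1.1879e-8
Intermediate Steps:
q(B, a) = 16*a/3 (q(B, a) = ((a*4)*(4 - 1*0))/3 = ((4*a)*(4 + 0))/3 = ((4*a)*4)/3 = (16*a)/3 = 16*a/3)
W(v) = v²*(2 + v) (W(v) = (v*(v + 2))*v = (v*(2 + v))*v = v²*(2 + v))
1/(W(-439) - 459*(q(-4, 22) - 192)) = 1/((-439)²*(2 - 439) - 459*((16/3)*22 - 192)) = 1/(192721*(-437) - 459*(352/3 - 192)) = 1/(-84219077 - 459*(-224/3)) = 1/(-84219077 + 34272) = 1/(-84184805) = -1/84184805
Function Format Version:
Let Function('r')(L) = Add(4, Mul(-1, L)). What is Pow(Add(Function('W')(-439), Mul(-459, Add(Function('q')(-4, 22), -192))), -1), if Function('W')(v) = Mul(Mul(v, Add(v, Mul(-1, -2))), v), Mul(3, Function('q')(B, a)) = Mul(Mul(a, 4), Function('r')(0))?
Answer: Rational(-1, 84184805) ≈ -1.1879e-8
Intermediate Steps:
Function('q')(B, a) = Mul(Rational(16, 3), a) (Function('q')(B, a) = Mul(Rational(1, 3), Mul(Mul(a, 4), Add(4, Mul(-1, 0)))) = Mul(Rational(1, 3), Mul(Mul(4, a), Add(4, 0))) = Mul(Rational(1, 3), Mul(Mul(4, a), 4)) = Mul(Rational(1, 3), Mul(16, a)) = Mul(Rational(16, 3), a))
Function('W')(v) = Mul(Pow(v, 2), Add(2, v)) (Function('W')(v) = Mul(Mul(v, Add(v, 2)), v) = Mul(Mul(v, Add(2, v)), v) = Mul(Pow(v, 2), Add(2, v)))
Pow(Add(Function('W')(-439), Mul(-459, Add(Function('q')(-4, 22), -192))), -1) = Pow(Add(Mul(Pow(-439, 2), Add(2, -439)), Mul(-459, Add(Mul(Rational(16, 3), 22), -192))), -1) = Pow(Add(Mul(192721, -437), Mul(-459, Add(Rational(352, 3), -192))), -1) = Pow(Add(-84219077, Mul(-459, Rational(-224, 3))), -1) = Pow(Add(-84219077, 34272), -1) = Pow(-84184805, -1) = Rational(-1, 84184805)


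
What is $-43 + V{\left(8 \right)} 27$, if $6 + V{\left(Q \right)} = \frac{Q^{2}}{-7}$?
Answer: $- \frac{3163}{7} \approx -451.86$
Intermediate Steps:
$V{\left(Q \right)} = -6 - \frac{Q^{2}}{7}$ ($V{\left(Q \right)} = -6 + \frac{Q^{2}}{-7} = -6 + Q^{2} \left(- \frac{1}{7}\right) = -6 - \frac{Q^{2}}{7}$)
$-43 + V{\left(8 \right)} 27 = -43 + \left(-6 - \frac{8^{2}}{7}\right) 27 = -43 + \left(-6 - \frac{64}{7}\right) 27 = -43 - \frac{2862}{7} = - \frac{3163}{7}$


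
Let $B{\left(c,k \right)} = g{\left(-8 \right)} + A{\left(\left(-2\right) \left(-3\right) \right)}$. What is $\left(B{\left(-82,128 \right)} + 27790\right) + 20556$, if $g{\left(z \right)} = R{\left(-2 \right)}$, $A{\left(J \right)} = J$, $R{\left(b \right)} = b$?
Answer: $48350$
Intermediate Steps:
$g{\left(z \right)} = -2$
$B{\left(c,k \right)} = 4$ ($B{\left(c,k \right)} = -2 - -6 = -2 + 6 = 4$)
$\left(B{\left(-82,128 \right)} + 27790\right) + 20556 = \left(4 + 27790\right) + 20556 = 27794 + 20556 = 48350$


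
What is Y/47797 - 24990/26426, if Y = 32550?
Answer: -167140365/631541761 ≈ -0.26465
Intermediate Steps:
Y/47797 - 24990/26426 = 32550/47797 - 24990/26426 = 32550*(1/47797) - 24990*1/26426 = 32550/47797 - 12495/13213 = -167140365/631541761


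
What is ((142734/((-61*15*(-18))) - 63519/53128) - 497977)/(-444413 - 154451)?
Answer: 72622063541383/87336145895040 ≈ 0.83152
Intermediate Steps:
((142734/((-61*15*(-18))) - 63519/53128) - 497977)/(-444413 - 154451) = ((142734/((-915*(-18))) - 63519*1/53128) - 497977)/(-598864) = ((142734/16470 - 63519/53128) - 497977)*(-1/598864) = ((142734*(1/16470) - 63519/53128) - 497977)*(-1/598864) = ((23789/2745 - 63519/53128) - 497977)*(-1/598864) = (1089502337/145836360 - 497977)*(-1/598864) = -72622063541383/145836360*(-1/598864) = 72622063541383/87336145895040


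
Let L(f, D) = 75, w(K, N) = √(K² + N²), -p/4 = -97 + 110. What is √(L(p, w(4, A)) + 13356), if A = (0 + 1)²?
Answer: 11*√111 ≈ 115.89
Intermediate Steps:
A = 1 (A = 1² = 1)
p = -52 (p = -4*(-97 + 110) = -4*13 = -52)
√(L(p, w(4, A)) + 13356) = √(75 + 13356) = √13431 = 11*√111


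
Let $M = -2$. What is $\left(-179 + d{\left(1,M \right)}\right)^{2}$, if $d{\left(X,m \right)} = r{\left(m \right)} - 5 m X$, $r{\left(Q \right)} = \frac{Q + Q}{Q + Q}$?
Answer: $28561$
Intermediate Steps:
$r{\left(Q \right)} = 1$ ($r{\left(Q \right)} = \frac{2 Q}{2 Q} = 2 Q \frac{1}{2 Q} = 1$)
$d{\left(X,m \right)} = - 5 X m$ ($d{\left(X,m \right)} = 1 - 5 m X = 1 \left(- 5 X m\right) = - 5 X m$)
$\left(-179 + d{\left(1,M \right)}\right)^{2} = \left(-179 - 5 \left(-2\right)\right)^{2} = \left(-179 + 10\right)^{2} = \left(-169\right)^{2} = 28561$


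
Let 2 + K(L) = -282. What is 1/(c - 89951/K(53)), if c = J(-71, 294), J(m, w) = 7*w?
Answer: 284/674423 ≈ 0.00042110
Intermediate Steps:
c = 2058 (c = 7*294 = 2058)
K(L) = -284 (K(L) = -2 - 282 = -284)
1/(c - 89951/K(53)) = 1/(2058 - 89951/(-284)) = 1/(2058 - 89951*(-1/284)) = 1/(2058 + 89951/284) = 1/(674423/284) = 284/674423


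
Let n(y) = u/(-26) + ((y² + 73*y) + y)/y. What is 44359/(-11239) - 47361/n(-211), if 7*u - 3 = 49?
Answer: 3683402954/10800679 ≈ 341.03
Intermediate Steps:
u = 52/7 (u = 3/7 + (⅐)*49 = 3/7 + 7 = 52/7 ≈ 7.4286)
n(y) = -2/7 + (y² + 74*y)/y (n(y) = (52/7)/(-26) + ((y² + 73*y) + y)/y = (52/7)*(-1/26) + (y² + 74*y)/y = -2/7 + (y² + 74*y)/y)
44359/(-11239) - 47361/n(-211) = 44359/(-11239) - 47361/(516/7 - 211) = 44359*(-1/11239) - 47361/(-961/7) = -44359/11239 - 47361*(-7/961) = -44359/11239 + 331527/961 = 3683402954/10800679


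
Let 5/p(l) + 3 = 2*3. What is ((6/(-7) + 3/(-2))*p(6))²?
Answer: 3025/196 ≈ 15.434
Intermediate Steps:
p(l) = 5/3 (p(l) = 5/(-3 + 2*3) = 5/(-3 + 6) = 5/3)
((6/(-7) + 3/(-2))*p(6))² = ((6/(-7) + 3/(-2))*(5/3))² = ((6*(-⅐) + 3*(-½))*(5/3))² = ((-6/7 - 3/2)*(5/3))² = (-33/14*5/3)² = (-55/14)² = 3025/196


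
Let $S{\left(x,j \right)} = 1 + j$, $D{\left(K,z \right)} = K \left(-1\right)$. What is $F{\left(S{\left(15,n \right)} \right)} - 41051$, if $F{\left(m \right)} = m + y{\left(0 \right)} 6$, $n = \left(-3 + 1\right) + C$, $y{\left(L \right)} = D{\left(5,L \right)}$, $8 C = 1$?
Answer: $- \frac{328655}{8} \approx -41082.0$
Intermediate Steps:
$C = \frac{1}{8}$ ($C = \frac{1}{8} \cdot 1 = \frac{1}{8} \approx 0.125$)
$D{\left(K,z \right)} = - K$
$y{\left(L \right)} = -5$ ($y{\left(L \right)} = \left(-1\right) 5 = -5$)
$n = - \frac{15}{8}$ ($n = \left(-3 + 1\right) + \frac{1}{8} = -2 + \frac{1}{8} = - \frac{15}{8} \approx -1.875$)
$F{\left(m \right)} = -30 + m$ ($F{\left(m \right)} = m - 30 = -30 + m$)
$F{\left(S{\left(15,n \right)} \right)} - 41051 = \left(-30 + \left(1 - \frac{15}{8}\right)\right) - 41051 = \left(-30 - \frac{7}{8}\right) - 41051 = - \frac{247}{8} - 41051 = - \frac{328655}{8}$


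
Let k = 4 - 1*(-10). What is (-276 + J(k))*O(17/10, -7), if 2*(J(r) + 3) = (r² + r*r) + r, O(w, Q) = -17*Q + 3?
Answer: -9272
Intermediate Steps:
k = 14 (k = 4 + 10 = 14)
O(w, Q) = 3 - 17*Q
J(r) = -3 + r² + r/2 (J(r) = -3 + ((r² + r*r) + r)/2 = -3 + ((r² + r²) + r)/2 = -3 + (2*r² + r)/2 = -3 + (r + 2*r²)/2 = -3 + (r² + r/2) = -3 + r² + r/2)
(-276 + J(k))*O(17/10, -7) = (-276 + (-3 + 14² + (½)*14))*(3 - 17*(-7)) = (-276 + (-3 + 196 + 7))*(3 + 119) = (-276 + 200)*122 = -76*122 = -9272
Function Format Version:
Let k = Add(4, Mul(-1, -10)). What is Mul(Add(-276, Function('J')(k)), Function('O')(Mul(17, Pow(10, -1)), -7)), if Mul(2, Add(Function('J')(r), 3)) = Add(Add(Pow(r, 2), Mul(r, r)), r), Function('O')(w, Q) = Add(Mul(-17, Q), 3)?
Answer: -9272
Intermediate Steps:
k = 14 (k = Add(4, 10) = 14)
Function('O')(w, Q) = Add(3, Mul(-17, Q))
Function('J')(r) = Add(-3, Pow(r, 2), Mul(Rational(1, 2), r)) (Function('J')(r) = Add(-3, Mul(Rational(1, 2), Add(Add(Pow(r, 2), Mul(r, r)), r))) = Add(-3, Mul(Rational(1, 2), Add(Add(Pow(r, 2), Pow(r, 2)), r))) = Add(-3, Mul(Rational(1, 2), Add(Mul(2, Pow(r, 2)), r))) = Add(-3, Mul(Rational(1, 2), Add(r, Mul(2, Pow(r, 2))))) = Add(-3, Add(Pow(r, 2), Mul(Rational(1, 2), r))) = Add(-3, Pow(r, 2), Mul(Rational(1, 2), r)))
Mul(Add(-276, Function('J')(k)), Function('O')(Mul(17, Pow(10, -1)), -7)) = Mul(Add(-276, Add(-3, Pow(14, 2), Mul(Rational(1, 2), 14))), Add(3, Mul(-17, -7))) = Mul(Add(-276, Add(-3, 196, 7)), Add(3, 119)) = Mul(Add(-276, 200), 122) = Mul(-76, 122) = -9272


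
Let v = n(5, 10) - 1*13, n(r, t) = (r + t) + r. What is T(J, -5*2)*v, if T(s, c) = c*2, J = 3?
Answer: -140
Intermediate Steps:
n(r, t) = t + 2*r
T(s, c) = 2*c
v = 7 (v = (10 + 2*5) - 1*13 = (10 + 10) - 13 = 20 - 13 = 7)
T(J, -5*2)*v = (2*(-5*2))*7 = (2*(-10))*7 = -20*7 = -140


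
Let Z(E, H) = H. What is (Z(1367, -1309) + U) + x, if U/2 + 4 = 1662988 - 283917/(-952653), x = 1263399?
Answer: 1456942595236/317551 ≈ 4.5881e+6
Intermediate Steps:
U = 1056164653646/317551 (U = -8 + 2*(1662988 - 283917/(-952653)) = -8 + 2*(1662988 - 283917*(-1)/952653) = -8 + 2*(1662988 - 1*(-94639/317551)) = -8 + 2*(1662988 + 94639/317551) = -8 + 2*(528083597027/317551) = -8 + 1056167194054/317551 = 1056164653646/317551 ≈ 3.3260e+6)
(Z(1367, -1309) + U) + x = (-1309 + 1056164653646/317551) + 1263399 = 1055748979387/317551 + 1263399 = 1456942595236/317551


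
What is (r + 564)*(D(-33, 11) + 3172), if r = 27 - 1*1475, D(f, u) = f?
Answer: -2774876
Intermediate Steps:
r = -1448 (r = 27 - 1475 = -1448)
(r + 564)*(D(-33, 11) + 3172) = (-1448 + 564)*(-33 + 3172) = -884*3139 = -2774876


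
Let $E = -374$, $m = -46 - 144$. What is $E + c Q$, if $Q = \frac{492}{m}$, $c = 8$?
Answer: $- \frac{37498}{95} \approx -394.72$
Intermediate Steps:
$m = -190$
$Q = - \frac{246}{95}$ ($Q = \frac{492}{-190} = 492 \left(- \frac{1}{190}\right) = - \frac{246}{95} \approx -2.5895$)
$E + c Q = -374 + 8 \left(- \frac{246}{95}\right) = -374 - \frac{1968}{95} = - \frac{37498}{95}$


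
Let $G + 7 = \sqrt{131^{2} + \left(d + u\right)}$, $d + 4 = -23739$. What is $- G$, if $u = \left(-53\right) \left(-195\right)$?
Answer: $7 - 3 \sqrt{417} \approx -54.262$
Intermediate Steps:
$d = -23743$ ($d = -4 - 23739 = -23743$)
$u = 10335$
$G = -7 + 3 \sqrt{417}$ ($G = -7 + \sqrt{131^{2} + \left(-23743 + 10335\right)} = -7 + \sqrt{17161 - 13408} = -7 + \sqrt{3753} = -7 + 3 \sqrt{417} \approx 54.262$)
$- G = - (-7 + 3 \sqrt{417}) = 7 - 3 \sqrt{417}$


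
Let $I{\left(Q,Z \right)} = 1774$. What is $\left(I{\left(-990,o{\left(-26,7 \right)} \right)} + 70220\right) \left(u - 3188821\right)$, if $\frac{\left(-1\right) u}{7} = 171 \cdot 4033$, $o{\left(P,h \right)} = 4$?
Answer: $-577127086068$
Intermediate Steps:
$u = -4827501$ ($u = - 7 \cdot 171 \cdot 4033 = \left(-7\right) 689643 = -4827501$)
$\left(I{\left(-990,o{\left(-26,7 \right)} \right)} + 70220\right) \left(u - 3188821\right) = \left(1774 + 70220\right) \left(-4827501 - 3188821\right) = 71994 \left(-8016322\right) = -577127086068$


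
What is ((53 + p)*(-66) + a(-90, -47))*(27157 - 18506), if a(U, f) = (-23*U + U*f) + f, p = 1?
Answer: 23262539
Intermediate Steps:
a(U, f) = f - 23*U + U*f
((53 + p)*(-66) + a(-90, -47))*(27157 - 18506) = ((53 + 1)*(-66) + (-47 - 23*(-90) - 90*(-47)))*(27157 - 18506) = (54*(-66) + (-47 + 2070 + 4230))*8651 = (-3564 + 6253)*8651 = 2689*8651 = 23262539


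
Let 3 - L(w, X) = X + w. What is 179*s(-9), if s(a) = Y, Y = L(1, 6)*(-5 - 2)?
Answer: 5012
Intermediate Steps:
L(w, X) = 3 - X - w (L(w, X) = 3 - (X + w) = 3 + (-X - w) = 3 - X - w)
Y = 28 (Y = (3 - 1*6 - 1*1)*(-5 - 2) = (3 - 6 - 1)*(-7) = -4*(-7) = 28)
s(a) = 28
179*s(-9) = 179*28 = 5012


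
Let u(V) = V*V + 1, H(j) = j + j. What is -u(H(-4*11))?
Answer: -7745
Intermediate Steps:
H(j) = 2*j
u(V) = 1 + V² (u(V) = V² + 1 = 1 + V²)
-u(H(-4*11)) = -(1 + (2*(-4*11))²) = -(1 + (2*(-44))²) = -(1 + (-88)²) = -(1 + 7744) = -1*7745 = -7745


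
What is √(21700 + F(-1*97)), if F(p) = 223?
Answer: √21923 ≈ 148.06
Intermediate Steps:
√(21700 + F(-1*97)) = √(21700 + 223) = √21923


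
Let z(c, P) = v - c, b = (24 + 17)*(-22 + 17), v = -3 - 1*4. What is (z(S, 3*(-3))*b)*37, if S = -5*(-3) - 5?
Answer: 128945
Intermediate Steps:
v = -7 (v = -3 - 4 = -7)
b = -205 (b = 41*(-5) = -205)
S = 10 (S = 15 - 5 = 10)
z(c, P) = -7 - c
(z(S, 3*(-3))*b)*37 = ((-7 - 1*10)*(-205))*37 = ((-7 - 10)*(-205))*37 = -17*(-205)*37 = 3485*37 = 128945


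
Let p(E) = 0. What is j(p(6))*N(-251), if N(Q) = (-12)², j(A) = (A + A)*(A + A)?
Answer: 0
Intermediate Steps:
j(A) = 4*A² (j(A) = (2*A)*(2*A) = 4*A²)
N(Q) = 144
j(p(6))*N(-251) = (4*0²)*144 = (4*0)*144 = 0*144 = 0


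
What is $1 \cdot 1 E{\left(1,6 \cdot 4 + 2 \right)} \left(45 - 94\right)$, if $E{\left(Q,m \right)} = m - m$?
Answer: $0$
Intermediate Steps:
$E{\left(Q,m \right)} = 0$
$1 \cdot 1 E{\left(1,6 \cdot 4 + 2 \right)} \left(45 - 94\right) = 1 \cdot 1 \cdot 0 \left(45 - 94\right) = 1 \cdot 0 \left(-49\right) = 0 \left(-49\right) = 0$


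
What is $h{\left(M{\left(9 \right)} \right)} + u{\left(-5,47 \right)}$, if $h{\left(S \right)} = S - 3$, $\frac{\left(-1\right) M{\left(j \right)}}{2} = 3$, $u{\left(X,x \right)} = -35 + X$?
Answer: $-49$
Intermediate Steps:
$M{\left(j \right)} = -6$ ($M{\left(j \right)} = \left(-2\right) 3 = -6$)
$h{\left(S \right)} = -3 + S$
$h{\left(M{\left(9 \right)} \right)} + u{\left(-5,47 \right)} = \left(-3 - 6\right) - 40 = -9 - 40 = -49$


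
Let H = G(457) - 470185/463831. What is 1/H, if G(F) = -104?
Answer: -463831/48708609 ≈ -0.0095226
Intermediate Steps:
H = -48708609/463831 (H = -104 - 470185/463831 = -48708609/463831 ≈ -105.01)
1/H = 1/(-48708609/463831) = -463831/48708609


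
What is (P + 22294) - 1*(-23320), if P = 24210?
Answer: 69824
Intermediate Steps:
(P + 22294) - 1*(-23320) = (24210 + 22294) - 1*(-23320) = 46504 + 23320 = 69824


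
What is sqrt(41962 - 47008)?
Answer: 29*I*sqrt(6) ≈ 71.035*I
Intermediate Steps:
sqrt(41962 - 47008) = sqrt(-5046) = 29*I*sqrt(6)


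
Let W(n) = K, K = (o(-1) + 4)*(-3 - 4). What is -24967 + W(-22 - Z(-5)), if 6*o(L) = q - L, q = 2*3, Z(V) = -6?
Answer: -150019/6 ≈ -25003.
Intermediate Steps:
q = 6
o(L) = 1 - L/6 (o(L) = (6 - L)/6 = 1 - L/6)
K = -217/6 (K = ((1 - 1/6*(-1)) + 4)*(-3 - 4) = ((1 + 1/6) + 4)*(-7) = (7/6 + 4)*(-7) = (31/6)*(-7) = -217/6 ≈ -36.167)
W(n) = -217/6
-24967 + W(-22 - Z(-5)) = -24967 - 217/6 = -150019/6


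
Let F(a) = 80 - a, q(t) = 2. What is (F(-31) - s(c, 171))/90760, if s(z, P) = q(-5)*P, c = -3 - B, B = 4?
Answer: -231/90760 ≈ -0.0025452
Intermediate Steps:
c = -7 (c = -3 - 1*4 = -3 - 4 = -7)
s(z, P) = 2*P
(F(-31) - s(c, 171))/90760 = ((80 - 1*(-31)) - 2*171)/90760 = ((80 + 31) - 1*342)*(1/90760) = (111 - 342)*(1/90760) = -231*1/90760 = -231/90760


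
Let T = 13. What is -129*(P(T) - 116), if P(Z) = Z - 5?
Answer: 13932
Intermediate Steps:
P(Z) = -5 + Z
-129*(P(T) - 116) = -129*((-5 + 13) - 116) = -129*(8 - 116) = -129*(-108) = 13932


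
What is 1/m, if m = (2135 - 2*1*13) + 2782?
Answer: 1/4891 ≈ 0.00020446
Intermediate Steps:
m = 4891 (m = (2135 - 2*13) + 2782 = (2135 - 26) + 2782 = 2109 + 2782 = 4891)
1/m = 1/4891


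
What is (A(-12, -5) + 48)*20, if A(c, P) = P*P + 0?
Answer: 1460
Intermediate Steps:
A(c, P) = P² (A(c, P) = P² + 0 = P²)
(A(-12, -5) + 48)*20 = ((-5)² + 48)*20 = (25 + 48)*20 = 73*20 = 1460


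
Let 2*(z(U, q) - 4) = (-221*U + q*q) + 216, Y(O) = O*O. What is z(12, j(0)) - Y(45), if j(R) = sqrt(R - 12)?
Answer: -3245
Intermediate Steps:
j(R) = sqrt(-12 + R)
Y(O) = O**2
z(U, q) = 112 + q**2/2 - 221*U/2 (z(U, q) = 4 + ((-221*U + q*q) + 216)/2 = 4 + ((-221*U + q**2) + 216)/2 = 4 + ((q**2 - 221*U) + 216)/2 = 4 + (216 + q**2 - 221*U)/2 = 4 + (108 + q**2/2 - 221*U/2) = 112 + q**2/2 - 221*U/2)
z(12, j(0)) - Y(45) = (112 + (sqrt(-12 + 0))**2/2 - 221/2*12) - 1*45**2 = (112 + (sqrt(-12))**2/2 - 1326) - 1*2025 = (112 + (2*I*sqrt(3))**2/2 - 1326) - 2025 = (112 + (1/2)*(-12) - 1326) - 2025 = (112 - 6 - 1326) - 2025 = -1220 - 2025 = -3245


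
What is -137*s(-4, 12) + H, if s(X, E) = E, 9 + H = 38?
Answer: -1615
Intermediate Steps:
H = 29 (H = -9 + 38 = 29)
-137*s(-4, 12) + H = -137*12 + 29 = -1644 + 29 = -1615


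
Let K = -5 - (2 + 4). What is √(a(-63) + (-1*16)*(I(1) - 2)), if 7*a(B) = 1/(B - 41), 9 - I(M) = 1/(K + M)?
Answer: I*√376293190/1820 ≈ 10.658*I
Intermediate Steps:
K = -11 (K = -5 - 1*6 = -5 - 6 = -11)
I(M) = 9 - 1/(-11 + M)
a(B) = 1/(7*(-41 + B)) (a(B) = 1/(7*(B - 41)) = 1/(7*(-41 + B)))
√(a(-63) + (-1*16)*(I(1) - 2)) = √(1/(7*(-41 - 63)) + (-1*16)*((-100 + 9*1)/(-11 + 1) - 2)) = √((⅐)/(-104) - 16*((-100 + 9)/(-10) - 2)) = √((⅐)*(-1/104) - 16*(-⅒*(-91) - 2)) = √(-1/728 - 16*(91/10 - 2)) = √(-1/728 - 16*71/10) = √(-1/728 - 568/5) = √(-413509/3640) = I*√376293190/1820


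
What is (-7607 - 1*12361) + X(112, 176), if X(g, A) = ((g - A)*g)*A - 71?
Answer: -1281607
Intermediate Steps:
X(g, A) = -71 + A*g*(g - A) (X(g, A) = (g*(g - A))*A - 71 = A*g*(g - A) - 71 = -71 + A*g*(g - A))
(-7607 - 1*12361) + X(112, 176) = (-7607 - 1*12361) + (-71 + 176*112² - 1*112*176²) = (-7607 - 12361) + (-71 + 176*12544 - 1*112*30976) = -19968 + (-71 + 2207744 - 3469312) = -19968 - 1261639 = -1281607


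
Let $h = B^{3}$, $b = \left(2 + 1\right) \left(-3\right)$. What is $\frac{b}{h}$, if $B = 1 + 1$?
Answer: $- \frac{9}{8} \approx -1.125$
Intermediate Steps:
$B = 2$
$b = -9$ ($b = 3 \left(-3\right) = -9$)
$h = 8$ ($h = 2^{3} = 8$)
$\frac{b}{h} = \frac{1}{8} \left(-9\right) = - \frac{9}{8}$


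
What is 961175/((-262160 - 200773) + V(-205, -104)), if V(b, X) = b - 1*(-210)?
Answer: -961175/462928 ≈ -2.0763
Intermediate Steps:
V(b, X) = 210 + b (V(b, X) = b + 210 = 210 + b)
961175/((-262160 - 200773) + V(-205, -104)) = 961175/((-262160 - 200773) + (210 - 205)) = 961175/(-462933 + 5) = 961175/(-462928) = 961175*(-1/462928) = -961175/462928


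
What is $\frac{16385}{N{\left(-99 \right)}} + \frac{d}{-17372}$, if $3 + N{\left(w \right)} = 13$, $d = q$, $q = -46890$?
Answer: $\frac{7127728}{4343} \approx 1641.2$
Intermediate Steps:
$d = -46890$
$N{\left(w \right)} = 10$ ($N{\left(w \right)} = -3 + 13 = 10$)
$\frac{16385}{N{\left(-99 \right)}} + \frac{d}{-17372} = \frac{16385}{10} - \frac{46890}{-17372} = 16385 \cdot \frac{1}{10} - - \frac{23445}{8686} = \frac{3277}{2} + \frac{23445}{8686} = \frac{7127728}{4343}$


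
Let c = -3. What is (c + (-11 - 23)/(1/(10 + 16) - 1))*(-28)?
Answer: -22652/25 ≈ -906.08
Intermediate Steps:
(c + (-11 - 23)/(1/(10 + 16) - 1))*(-28) = (-3 + (-11 - 23)/(1/(10 + 16) - 1))*(-28) = (-3 - 34/(1/26 - 1))*(-28) = (-3 - 34/(-25/26))*(-28) = (-3 - 34*(-26/25))*(-28) = (-3 + 884/25)*(-28) = (809/25)*(-28) = -22652/25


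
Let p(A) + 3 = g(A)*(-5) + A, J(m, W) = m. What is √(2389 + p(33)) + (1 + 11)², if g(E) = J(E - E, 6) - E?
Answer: 144 + 2*√646 ≈ 194.83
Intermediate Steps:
g(E) = -E (g(E) = (E - E) - E = 0 - E = -E)
p(A) = -3 + 6*A (p(A) = -3 + (-A*(-5) + A) = -3 + (5*A + A) = -3 + 6*A)
√(2389 + p(33)) + (1 + 11)² = √(2389 + (-3 + 6*33)) + (1 + 11)² = √(2389 + (-3 + 198)) + 12² = √(2389 + 195) + 144 = √2584 + 144 = 2*√646 + 144 = 144 + 2*√646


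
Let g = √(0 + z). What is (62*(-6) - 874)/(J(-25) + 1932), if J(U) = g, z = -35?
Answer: -343896/533237 + 178*I*√35/533237 ≈ -0.64492 + 0.0019748*I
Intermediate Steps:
g = I*√35 (g = √(0 - 35) = √(-35) = I*√35 ≈ 5.9161*I)
J(U) = I*√35
(62*(-6) - 874)/(J(-25) + 1932) = (62*(-6) - 874)/(I*√35 + 1932) = (-372 - 874)/(1932 + I*√35) = -1246/(1932 + I*√35)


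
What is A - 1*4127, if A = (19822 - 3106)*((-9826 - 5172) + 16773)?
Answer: 29666773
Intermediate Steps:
A = 29670900 (A = 16716*(-14998 + 16773) = 16716*1775 = 29670900)
A - 1*4127 = 29670900 - 1*4127 = 29670900 - 4127 = 29666773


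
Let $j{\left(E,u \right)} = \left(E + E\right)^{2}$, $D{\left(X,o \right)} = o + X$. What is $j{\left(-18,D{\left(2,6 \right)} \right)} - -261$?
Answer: $1557$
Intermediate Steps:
$D{\left(X,o \right)} = X + o$
$j{\left(E,u \right)} = 4 E^{2}$ ($j{\left(E,u \right)} = \left(2 E\right)^{2} = 4 E^{2}$)
$j{\left(-18,D{\left(2,6 \right)} \right)} - -261 = 4 \left(-18\right)^{2} - -261 = 4 \cdot 324 + 261 = 1296 + 261 = 1557$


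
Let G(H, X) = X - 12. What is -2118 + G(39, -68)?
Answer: -2198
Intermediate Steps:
G(H, X) = -12 + X
-2118 + G(39, -68) = -2118 + (-12 - 68) = -2118 - 80 = -2198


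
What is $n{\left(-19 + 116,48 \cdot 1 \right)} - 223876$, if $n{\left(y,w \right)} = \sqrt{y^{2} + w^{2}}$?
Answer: $-223876 + \sqrt{11713} \approx -2.2377 \cdot 10^{5}$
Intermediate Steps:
$n{\left(y,w \right)} = \sqrt{w^{2} + y^{2}}$
$n{\left(-19 + 116,48 \cdot 1 \right)} - 223876 = \sqrt{\left(48 \cdot 1\right)^{2} + \left(-19 + 116\right)^{2}} - 223876 = \sqrt{48^{2} + 97^{2}} - 223876 = \sqrt{2304 + 9409} - 223876 = \sqrt{11713} - 223876 = -223876 + \sqrt{11713}$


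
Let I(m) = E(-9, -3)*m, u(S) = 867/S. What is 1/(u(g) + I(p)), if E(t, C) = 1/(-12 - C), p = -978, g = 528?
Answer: 528/58243 ≈ 0.0090655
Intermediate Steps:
I(m) = -m/9 (I(m) = (-1/(12 - 3))*m = (-1/9)*m = (-1*⅑)*m = -m/9)
1/(u(g) + I(p)) = 1/(867/528 - ⅑*(-978)) = 1/(867*(1/528) + 326/3) = 1/(289/176 + 326/3) = 1/(58243/528) = 528/58243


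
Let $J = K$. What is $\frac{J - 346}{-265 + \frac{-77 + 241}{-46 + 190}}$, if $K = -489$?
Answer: $\frac{30060}{9499} \approx 3.1645$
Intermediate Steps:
$J = -489$
$\frac{J - 346}{-265 + \frac{-77 + 241}{-46 + 190}} = \frac{-489 - 346}{-265 + \frac{-77 + 241}{-46 + 190}} = - \frac{835}{-265 + \frac{164}{144}} = - \frac{835}{-265 + 164 \cdot \frac{1}{144}} = - \frac{835}{-265 + \frac{41}{36}} = - \frac{835}{- \frac{9499}{36}} = \left(-835\right) \left(- \frac{36}{9499}\right) = \frac{30060}{9499}$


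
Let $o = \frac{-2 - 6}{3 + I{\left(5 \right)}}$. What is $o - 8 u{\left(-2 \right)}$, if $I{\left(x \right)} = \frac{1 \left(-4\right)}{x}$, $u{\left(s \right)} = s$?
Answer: $\frac{136}{11} \approx 12.364$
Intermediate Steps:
$I{\left(x \right)} = - \frac{4}{x}$
$o = - \frac{40}{11}$ ($o = \frac{-2 - 6}{3 - \frac{4}{5}} = - \frac{8}{3 - \frac{4}{5}} = - \frac{8}{\frac{11}{5}} = \left(-8\right) \frac{5}{11} = - \frac{40}{11} \approx -3.6364$)
$o - 8 u{\left(-2 \right)} = - \frac{40}{11} - -16 = - \frac{40}{11} + 16 = \frac{136}{11}$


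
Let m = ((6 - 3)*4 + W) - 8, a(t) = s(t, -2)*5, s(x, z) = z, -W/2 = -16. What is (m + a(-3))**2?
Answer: 676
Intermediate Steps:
W = 32 (W = -2*(-16) = 32)
a(t) = -10 (a(t) = -2*5 = -10)
m = 36 (m = ((6 - 3)*4 + 32) - 8 = (3*4 + 32) - 8 = (12 + 32) - 8 = 44 - 8 = 36)
(m + a(-3))**2 = (36 - 10)**2 = 26**2 = 676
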